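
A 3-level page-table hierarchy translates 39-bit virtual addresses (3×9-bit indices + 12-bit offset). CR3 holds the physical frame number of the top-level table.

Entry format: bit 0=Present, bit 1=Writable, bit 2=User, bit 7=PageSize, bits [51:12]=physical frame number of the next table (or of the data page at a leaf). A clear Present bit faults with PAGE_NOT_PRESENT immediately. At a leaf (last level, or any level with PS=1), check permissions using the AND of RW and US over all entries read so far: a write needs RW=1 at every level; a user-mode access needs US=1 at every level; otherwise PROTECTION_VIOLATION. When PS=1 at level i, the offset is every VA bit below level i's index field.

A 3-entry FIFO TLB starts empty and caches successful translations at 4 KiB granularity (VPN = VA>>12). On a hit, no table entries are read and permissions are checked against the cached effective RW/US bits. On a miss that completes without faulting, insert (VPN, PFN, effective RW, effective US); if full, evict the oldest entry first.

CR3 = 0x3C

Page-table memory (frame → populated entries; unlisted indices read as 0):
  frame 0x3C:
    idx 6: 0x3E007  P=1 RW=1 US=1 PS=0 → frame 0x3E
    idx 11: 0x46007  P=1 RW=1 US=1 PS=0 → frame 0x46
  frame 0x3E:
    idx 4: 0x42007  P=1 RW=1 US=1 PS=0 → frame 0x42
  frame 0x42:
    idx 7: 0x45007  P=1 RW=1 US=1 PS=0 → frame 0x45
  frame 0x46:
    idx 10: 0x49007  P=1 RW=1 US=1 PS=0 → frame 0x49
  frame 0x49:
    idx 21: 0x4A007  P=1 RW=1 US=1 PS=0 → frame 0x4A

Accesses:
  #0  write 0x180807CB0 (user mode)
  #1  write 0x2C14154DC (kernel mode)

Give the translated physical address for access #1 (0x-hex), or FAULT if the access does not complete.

Walk each access:
#0 VA=0x180807CB0 (w,user):
  lvl0: tbl 0x3C, slot 6 ⇒ 0x3E007 (P1/RW1/US1/PS0)
  lvl1: tbl 0x3E, slot 4 ⇒ 0x42007 (P1/RW1/US1/PS0)
  lvl2: tbl 0x42, slot 7 ⇒ 0x45007 (P1/RW1/US1/PS0)
  ⇒ phys 0x45CB0  [3 reads]
#1 VA=0x2C14154DC (w,kernel):
  lvl0: tbl 0x3C, slot 11 ⇒ 0x46007 (P1/RW1/US1/PS0)
  lvl1: tbl 0x46, slot 10 ⇒ 0x49007 (P1/RW1/US1/PS0)
  lvl2: tbl 0x49, slot 21 ⇒ 0x4A007 (P1/RW1/US1/PS0)
  ⇒ phys 0x4A4DC  [3 reads]

Access #1 PA: 0x4A4DC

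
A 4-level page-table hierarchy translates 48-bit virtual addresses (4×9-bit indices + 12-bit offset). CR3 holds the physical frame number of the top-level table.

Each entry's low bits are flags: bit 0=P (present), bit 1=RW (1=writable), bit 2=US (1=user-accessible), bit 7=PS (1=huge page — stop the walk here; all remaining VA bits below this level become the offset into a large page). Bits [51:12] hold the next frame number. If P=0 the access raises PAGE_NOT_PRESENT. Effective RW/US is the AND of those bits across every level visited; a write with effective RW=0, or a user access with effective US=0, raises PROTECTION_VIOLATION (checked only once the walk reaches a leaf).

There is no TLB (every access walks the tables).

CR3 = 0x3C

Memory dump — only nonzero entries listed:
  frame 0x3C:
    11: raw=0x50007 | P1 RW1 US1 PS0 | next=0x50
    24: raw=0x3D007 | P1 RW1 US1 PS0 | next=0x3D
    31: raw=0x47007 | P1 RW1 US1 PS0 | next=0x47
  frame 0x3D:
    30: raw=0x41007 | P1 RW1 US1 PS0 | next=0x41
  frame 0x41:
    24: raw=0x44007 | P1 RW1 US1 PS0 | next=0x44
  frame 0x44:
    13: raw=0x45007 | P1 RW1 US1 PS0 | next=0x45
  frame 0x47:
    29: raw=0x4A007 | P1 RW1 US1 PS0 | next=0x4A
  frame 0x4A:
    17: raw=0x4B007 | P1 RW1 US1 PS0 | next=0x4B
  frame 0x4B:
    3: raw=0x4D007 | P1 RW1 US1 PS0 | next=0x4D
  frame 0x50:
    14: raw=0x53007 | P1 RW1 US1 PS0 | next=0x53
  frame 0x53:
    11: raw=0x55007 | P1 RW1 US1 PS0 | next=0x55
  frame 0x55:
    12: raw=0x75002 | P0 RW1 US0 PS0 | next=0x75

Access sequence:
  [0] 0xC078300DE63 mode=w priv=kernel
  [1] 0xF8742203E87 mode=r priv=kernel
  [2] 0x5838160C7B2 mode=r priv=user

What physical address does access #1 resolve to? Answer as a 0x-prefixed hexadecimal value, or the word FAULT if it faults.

Trace:
#0 VA=0xC078300DE63 (w,kernel):
  [0] read 0x3C idx=24: raw=0x3D007 flags P=1 W=1 U=1 S=0
  [1] read 0x3D idx=30: raw=0x41007 flags P=1 W=1 U=1 S=0
  [2] read 0x41 idx=24: raw=0x44007 flags P=1 W=1 U=1 S=0
  [3] read 0x44 idx=13: raw=0x45007 flags P=1 W=1 U=1 S=0
  ✓ 0x45E63  — 4 lookups
#1 VA=0xF8742203E87 (r,kernel):
  [0] read 0x3C idx=31: raw=0x47007 flags P=1 W=1 U=1 S=0
  [1] read 0x47 idx=29: raw=0x4A007 flags P=1 W=1 U=1 S=0
  [2] read 0x4A idx=17: raw=0x4B007 flags P=1 W=1 U=1 S=0
  [3] read 0x4B idx=3: raw=0x4D007 flags P=1 W=1 U=1 S=0
  ✓ 0x4DE87  — 4 lookups
#2 VA=0x5838160C7B2 (r,user):
  [0] read 0x3C idx=11: raw=0x50007 flags P=1 W=1 U=1 S=0
  [1] read 0x50 idx=14: raw=0x53007 flags P=1 W=1 U=1 S=0
  [2] read 0x53 idx=11: raw=0x55007 flags P=1 W=1 U=1 S=0
  [3] read 0x55 idx=12: raw=0x75002 flags P=0 W=1 U=0 S=0
  → PAGE_NOT_PRESENT  (4 entries read)

Access #1 PA: 0x4DE87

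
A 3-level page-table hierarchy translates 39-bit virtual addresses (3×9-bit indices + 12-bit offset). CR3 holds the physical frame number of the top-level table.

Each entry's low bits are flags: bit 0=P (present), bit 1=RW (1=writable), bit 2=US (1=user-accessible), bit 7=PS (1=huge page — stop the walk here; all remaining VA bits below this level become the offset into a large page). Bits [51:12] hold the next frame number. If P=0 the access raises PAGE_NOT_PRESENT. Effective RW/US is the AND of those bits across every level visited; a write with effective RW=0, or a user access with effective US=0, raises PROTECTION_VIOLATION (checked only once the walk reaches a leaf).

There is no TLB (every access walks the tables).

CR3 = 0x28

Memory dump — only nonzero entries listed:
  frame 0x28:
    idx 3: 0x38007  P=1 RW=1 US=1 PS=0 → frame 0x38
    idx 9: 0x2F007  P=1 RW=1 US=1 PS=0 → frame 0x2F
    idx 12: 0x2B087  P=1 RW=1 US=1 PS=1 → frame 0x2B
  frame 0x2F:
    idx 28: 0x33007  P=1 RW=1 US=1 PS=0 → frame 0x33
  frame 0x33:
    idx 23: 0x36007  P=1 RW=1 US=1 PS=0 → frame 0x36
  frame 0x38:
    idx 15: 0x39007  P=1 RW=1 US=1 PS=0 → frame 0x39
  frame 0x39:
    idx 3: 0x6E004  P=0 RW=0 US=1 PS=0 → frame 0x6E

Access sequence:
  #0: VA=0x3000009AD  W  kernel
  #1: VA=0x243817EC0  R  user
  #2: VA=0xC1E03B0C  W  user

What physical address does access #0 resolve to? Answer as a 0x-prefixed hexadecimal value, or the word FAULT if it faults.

Per-access translation:
#0 VA=0x3000009AD (w,kernel):
  L0: frame=0x28 idx=12 entry=0x2B087 [P=1 RW=1 US=1 PS=1]
  ✓ 0x2B9AD (huge @L0)  — 1 lookups
#1 VA=0x243817EC0 (r,user):
  L0: frame=0x28 idx=9 entry=0x2F007 [P=1 RW=1 US=1 PS=0]
  L1: frame=0x2F idx=28 entry=0x33007 [P=1 RW=1 US=1 PS=0]
  L2: frame=0x33 idx=23 entry=0x36007 [P=1 RW=1 US=1 PS=0]
  ✓ 0x36EC0  — 3 lookups
#2 VA=0xC1E03B0C (w,user):
  L0: frame=0x28 idx=3 entry=0x38007 [P=1 RW=1 US=1 PS=0]
  L1: frame=0x38 idx=15 entry=0x39007 [P=1 RW=1 US=1 PS=0]
  L2: frame=0x39 idx=3 entry=0x6E004 [P=0 RW=0 US=1 PS=0]
  ✗ PAGE_NOT_PRESENT  [3 reads]

Access #0 PA: 0x2B9AD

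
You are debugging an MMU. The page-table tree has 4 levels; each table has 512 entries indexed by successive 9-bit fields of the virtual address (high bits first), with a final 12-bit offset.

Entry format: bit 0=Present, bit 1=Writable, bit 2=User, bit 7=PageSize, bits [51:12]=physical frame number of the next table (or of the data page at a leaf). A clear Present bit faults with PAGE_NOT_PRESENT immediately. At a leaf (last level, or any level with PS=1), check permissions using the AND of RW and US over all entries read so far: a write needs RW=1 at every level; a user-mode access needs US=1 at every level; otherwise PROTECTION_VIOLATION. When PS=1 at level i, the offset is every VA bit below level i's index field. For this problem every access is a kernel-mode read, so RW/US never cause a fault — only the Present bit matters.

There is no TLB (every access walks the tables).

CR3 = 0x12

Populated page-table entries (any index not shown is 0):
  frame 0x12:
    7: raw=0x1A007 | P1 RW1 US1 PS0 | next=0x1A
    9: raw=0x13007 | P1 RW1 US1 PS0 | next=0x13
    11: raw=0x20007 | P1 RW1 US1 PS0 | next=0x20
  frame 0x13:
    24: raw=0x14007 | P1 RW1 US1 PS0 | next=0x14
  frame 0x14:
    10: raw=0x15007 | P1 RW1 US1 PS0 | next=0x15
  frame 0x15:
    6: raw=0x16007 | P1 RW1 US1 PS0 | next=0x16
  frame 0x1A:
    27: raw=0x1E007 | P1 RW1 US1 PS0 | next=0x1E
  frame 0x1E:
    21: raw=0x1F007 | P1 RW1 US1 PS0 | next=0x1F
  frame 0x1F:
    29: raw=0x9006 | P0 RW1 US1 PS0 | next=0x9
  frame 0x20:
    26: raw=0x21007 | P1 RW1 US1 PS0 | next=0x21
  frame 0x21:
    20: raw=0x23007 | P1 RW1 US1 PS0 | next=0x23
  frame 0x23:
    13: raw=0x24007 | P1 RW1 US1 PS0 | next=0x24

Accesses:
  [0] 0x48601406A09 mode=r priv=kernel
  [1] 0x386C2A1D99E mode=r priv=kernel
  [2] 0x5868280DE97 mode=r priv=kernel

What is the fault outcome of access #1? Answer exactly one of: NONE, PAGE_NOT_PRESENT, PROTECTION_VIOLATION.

Trace:
#0 VA=0x48601406A09 (r,kernel):
  lvl0: tbl 0x12, slot 9 ⇒ 0x13007 (P1/RW1/US1/PS0)
  lvl1: tbl 0x13, slot 24 ⇒ 0x14007 (P1/RW1/US1/PS0)
  lvl2: tbl 0x14, slot 10 ⇒ 0x15007 (P1/RW1/US1/PS0)
  lvl3: tbl 0x15, slot 6 ⇒ 0x16007 (P1/RW1/US1/PS0)
  ✓ 0x16A09  — 4 lookups
#1 VA=0x386C2A1D99E (r,kernel):
  lvl0: tbl 0x12, slot 7 ⇒ 0x1A007 (P1/RW1/US1/PS0)
  lvl1: tbl 0x1A, slot 27 ⇒ 0x1E007 (P1/RW1/US1/PS0)
  lvl2: tbl 0x1E, slot 21 ⇒ 0x1F007 (P1/RW1/US1/PS0)
  lvl3: tbl 0x1F, slot 29 ⇒ 0x9006 (P0/RW1/US1/PS0)
  → PAGE_NOT_PRESENT  (4 entries read)
#2 VA=0x5868280DE97 (r,kernel):
  lvl0: tbl 0x12, slot 11 ⇒ 0x20007 (P1/RW1/US1/PS0)
  lvl1: tbl 0x20, slot 26 ⇒ 0x21007 (P1/RW1/US1/PS0)
  lvl2: tbl 0x21, slot 20 ⇒ 0x23007 (P1/RW1/US1/PS0)
  lvl3: tbl 0x23, slot 13 ⇒ 0x24007 (P1/RW1/US1/PS0)
  ✓ 0x24E97  — 4 lookups

Access #1 fault: PAGE_NOT_PRESENT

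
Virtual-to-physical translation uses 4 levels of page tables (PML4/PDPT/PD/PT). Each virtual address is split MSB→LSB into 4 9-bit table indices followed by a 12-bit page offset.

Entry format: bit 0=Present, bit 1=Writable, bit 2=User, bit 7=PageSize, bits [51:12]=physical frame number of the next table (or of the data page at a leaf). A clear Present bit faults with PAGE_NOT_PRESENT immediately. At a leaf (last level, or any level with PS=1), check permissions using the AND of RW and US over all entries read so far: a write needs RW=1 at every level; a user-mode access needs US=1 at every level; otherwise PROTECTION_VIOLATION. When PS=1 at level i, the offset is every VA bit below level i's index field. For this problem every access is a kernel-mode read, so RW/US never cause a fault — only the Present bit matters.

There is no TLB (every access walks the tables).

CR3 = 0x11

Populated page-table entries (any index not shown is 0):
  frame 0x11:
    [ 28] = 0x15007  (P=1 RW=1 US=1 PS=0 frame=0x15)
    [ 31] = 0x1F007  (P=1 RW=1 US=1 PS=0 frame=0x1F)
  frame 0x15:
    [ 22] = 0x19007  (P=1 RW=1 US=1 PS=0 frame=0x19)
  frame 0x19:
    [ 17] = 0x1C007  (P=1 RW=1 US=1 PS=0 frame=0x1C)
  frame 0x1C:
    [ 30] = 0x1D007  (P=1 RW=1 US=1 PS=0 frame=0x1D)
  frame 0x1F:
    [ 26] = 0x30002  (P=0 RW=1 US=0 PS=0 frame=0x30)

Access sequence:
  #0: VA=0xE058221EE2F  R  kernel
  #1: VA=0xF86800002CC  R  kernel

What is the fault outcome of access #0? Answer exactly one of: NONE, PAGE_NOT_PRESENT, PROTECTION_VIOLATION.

Walk each access:
#0 VA=0xE058221EE2F (r,kernel):
  lvl0: tbl 0x11, slot 28 ⇒ 0x15007 (P1/RW1/US1/PS0)
  lvl1: tbl 0x15, slot 22 ⇒ 0x19007 (P1/RW1/US1/PS0)
  lvl2: tbl 0x19, slot 17 ⇒ 0x1C007 (P1/RW1/US1/PS0)
  lvl3: tbl 0x1C, slot 30 ⇒ 0x1D007 (P1/RW1/US1/PS0)
  → PA=0x1DE2F  (4 entries read)
#1 VA=0xF86800002CC (r,kernel):
  lvl0: tbl 0x11, slot 31 ⇒ 0x1F007 (P1/RW1/US1/PS0)
  lvl1: tbl 0x1F, slot 26 ⇒ 0x30002 (P0/RW1/US0/PS0)
  ⇒ fault: PAGE_NOT_PRESENT  — 2 lookups

Access #0 fault: NONE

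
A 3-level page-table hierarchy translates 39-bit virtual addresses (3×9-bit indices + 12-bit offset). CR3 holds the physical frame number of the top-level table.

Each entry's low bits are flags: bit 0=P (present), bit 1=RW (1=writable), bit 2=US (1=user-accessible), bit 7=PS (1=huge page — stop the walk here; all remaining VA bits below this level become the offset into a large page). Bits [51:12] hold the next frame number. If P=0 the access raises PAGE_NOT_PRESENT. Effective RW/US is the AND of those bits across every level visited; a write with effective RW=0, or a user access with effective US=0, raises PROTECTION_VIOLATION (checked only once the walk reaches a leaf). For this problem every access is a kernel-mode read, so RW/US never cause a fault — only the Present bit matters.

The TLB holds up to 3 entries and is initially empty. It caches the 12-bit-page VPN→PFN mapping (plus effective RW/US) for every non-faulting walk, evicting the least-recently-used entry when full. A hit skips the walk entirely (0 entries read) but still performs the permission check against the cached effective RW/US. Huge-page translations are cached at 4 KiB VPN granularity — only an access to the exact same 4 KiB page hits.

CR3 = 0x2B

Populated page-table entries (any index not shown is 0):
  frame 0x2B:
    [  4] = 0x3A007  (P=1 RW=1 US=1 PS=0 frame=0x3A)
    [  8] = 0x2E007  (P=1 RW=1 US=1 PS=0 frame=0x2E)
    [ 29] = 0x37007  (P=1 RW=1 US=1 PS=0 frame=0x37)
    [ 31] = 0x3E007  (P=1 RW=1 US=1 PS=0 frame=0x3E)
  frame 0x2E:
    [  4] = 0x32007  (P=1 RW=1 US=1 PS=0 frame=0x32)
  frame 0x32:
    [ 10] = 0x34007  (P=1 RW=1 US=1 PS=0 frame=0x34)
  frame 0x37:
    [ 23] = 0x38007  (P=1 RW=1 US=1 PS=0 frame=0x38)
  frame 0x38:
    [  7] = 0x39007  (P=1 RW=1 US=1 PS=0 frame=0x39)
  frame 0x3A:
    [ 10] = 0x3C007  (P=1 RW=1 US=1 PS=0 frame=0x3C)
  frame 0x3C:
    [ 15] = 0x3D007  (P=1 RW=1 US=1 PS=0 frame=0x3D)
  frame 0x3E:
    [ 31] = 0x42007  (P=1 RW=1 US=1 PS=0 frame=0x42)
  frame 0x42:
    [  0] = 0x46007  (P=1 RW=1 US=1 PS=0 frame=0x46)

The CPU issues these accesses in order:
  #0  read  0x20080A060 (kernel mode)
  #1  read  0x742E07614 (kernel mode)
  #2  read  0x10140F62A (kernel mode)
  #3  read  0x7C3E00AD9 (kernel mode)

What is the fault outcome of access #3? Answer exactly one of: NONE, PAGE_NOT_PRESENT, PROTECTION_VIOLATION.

Trace:
#0 VA=0x20080A060 (r,kernel):
  [0] read 0x2B idx=8: raw=0x2E007 flags P=1 W=1 U=1 S=0
  [1] read 0x2E idx=4: raw=0x32007 flags P=1 W=1 U=1 S=0
  [2] read 0x32 idx=10: raw=0x34007 flags P=1 W=1 U=1 S=0
  ✓ 0x34060  — 3 lookups
#1 VA=0x742E07614 (r,kernel):
  [0] read 0x2B idx=29: raw=0x37007 flags P=1 W=1 U=1 S=0
  [1] read 0x37 idx=23: raw=0x38007 flags P=1 W=1 U=1 S=0
  [2] read 0x38 idx=7: raw=0x39007 flags P=1 W=1 U=1 S=0
  ✓ 0x39614  — 3 lookups
#2 VA=0x10140F62A (r,kernel):
  [0] read 0x2B idx=4: raw=0x3A007 flags P=1 W=1 U=1 S=0
  [1] read 0x3A idx=10: raw=0x3C007 flags P=1 W=1 U=1 S=0
  [2] read 0x3C idx=15: raw=0x3D007 flags P=1 W=1 U=1 S=0
  ✓ 0x3D62A  — 3 lookups
#3 VA=0x7C3E00AD9 (r,kernel):
  [0] read 0x2B idx=31: raw=0x3E007 flags P=1 W=1 U=1 S=0
  [1] read 0x3E idx=31: raw=0x42007 flags P=1 W=1 U=1 S=0
  [2] read 0x42 idx=0: raw=0x46007 flags P=1 W=1 U=1 S=0
  ✓ 0x46AD9  — 3 lookups

Access #3 fault: NONE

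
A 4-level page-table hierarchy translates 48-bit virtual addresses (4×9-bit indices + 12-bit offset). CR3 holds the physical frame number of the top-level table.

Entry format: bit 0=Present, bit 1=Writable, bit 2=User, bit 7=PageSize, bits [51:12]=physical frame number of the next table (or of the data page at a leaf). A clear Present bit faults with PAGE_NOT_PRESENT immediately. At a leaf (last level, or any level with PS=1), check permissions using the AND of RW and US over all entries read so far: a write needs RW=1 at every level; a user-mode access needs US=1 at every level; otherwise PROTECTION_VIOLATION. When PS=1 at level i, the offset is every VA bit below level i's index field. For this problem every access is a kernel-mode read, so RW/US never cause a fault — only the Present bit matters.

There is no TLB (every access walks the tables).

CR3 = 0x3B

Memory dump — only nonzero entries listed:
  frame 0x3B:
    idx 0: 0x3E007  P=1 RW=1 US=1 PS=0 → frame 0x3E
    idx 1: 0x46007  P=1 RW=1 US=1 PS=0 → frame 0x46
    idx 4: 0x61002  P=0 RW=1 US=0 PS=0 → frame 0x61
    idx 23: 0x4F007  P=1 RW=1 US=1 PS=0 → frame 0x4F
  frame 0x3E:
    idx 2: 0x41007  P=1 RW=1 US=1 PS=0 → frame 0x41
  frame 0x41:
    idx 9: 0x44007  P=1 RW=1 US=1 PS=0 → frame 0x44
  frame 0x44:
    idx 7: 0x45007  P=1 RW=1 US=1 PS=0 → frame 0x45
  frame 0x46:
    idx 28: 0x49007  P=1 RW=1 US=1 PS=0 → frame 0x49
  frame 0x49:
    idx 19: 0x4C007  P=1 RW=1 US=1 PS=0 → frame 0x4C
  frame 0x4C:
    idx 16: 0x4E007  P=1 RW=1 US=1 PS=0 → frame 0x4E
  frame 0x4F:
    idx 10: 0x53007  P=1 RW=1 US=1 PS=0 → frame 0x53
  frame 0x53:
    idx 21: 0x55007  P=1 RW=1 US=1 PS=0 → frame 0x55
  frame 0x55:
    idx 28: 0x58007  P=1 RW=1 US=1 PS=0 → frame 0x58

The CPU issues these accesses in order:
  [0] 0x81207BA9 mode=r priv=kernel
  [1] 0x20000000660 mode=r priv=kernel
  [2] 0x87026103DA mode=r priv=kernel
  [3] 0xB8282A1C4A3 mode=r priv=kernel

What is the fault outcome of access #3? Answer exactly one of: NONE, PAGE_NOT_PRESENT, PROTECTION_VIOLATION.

Per-access translation:
#0 VA=0x81207BA9 (r,kernel):
  L0 @0x3B[0] → 0x3E007  P=1,RW=1,US=1,PS=0
  L1 @0x3E[2] → 0x41007  P=1,RW=1,US=1,PS=0
  L2 @0x41[9] → 0x44007  P=1,RW=1,US=1,PS=0
  L3 @0x44[7] → 0x45007  P=1,RW=1,US=1,PS=0
  → PA=0x45BA9  (4 entries read)
#1 VA=0x20000000660 (r,kernel):
  L0 @0x3B[4] → 0x61002  P=0,RW=1,US=0,PS=0
  → PAGE_NOT_PRESENT  (1 entries read)
#2 VA=0x87026103DA (r,kernel):
  L0 @0x3B[1] → 0x46007  P=1,RW=1,US=1,PS=0
  L1 @0x46[28] → 0x49007  P=1,RW=1,US=1,PS=0
  L2 @0x49[19] → 0x4C007  P=1,RW=1,US=1,PS=0
  L3 @0x4C[16] → 0x4E007  P=1,RW=1,US=1,PS=0
  → PA=0x4E3DA  (4 entries read)
#3 VA=0xB8282A1C4A3 (r,kernel):
  L0 @0x3B[23] → 0x4F007  P=1,RW=1,US=1,PS=0
  L1 @0x4F[10] → 0x53007  P=1,RW=1,US=1,PS=0
  L2 @0x53[21] → 0x55007  P=1,RW=1,US=1,PS=0
  L3 @0x55[28] → 0x58007  P=1,RW=1,US=1,PS=0
  → PA=0x584A3  (4 entries read)

Access #3 fault: NONE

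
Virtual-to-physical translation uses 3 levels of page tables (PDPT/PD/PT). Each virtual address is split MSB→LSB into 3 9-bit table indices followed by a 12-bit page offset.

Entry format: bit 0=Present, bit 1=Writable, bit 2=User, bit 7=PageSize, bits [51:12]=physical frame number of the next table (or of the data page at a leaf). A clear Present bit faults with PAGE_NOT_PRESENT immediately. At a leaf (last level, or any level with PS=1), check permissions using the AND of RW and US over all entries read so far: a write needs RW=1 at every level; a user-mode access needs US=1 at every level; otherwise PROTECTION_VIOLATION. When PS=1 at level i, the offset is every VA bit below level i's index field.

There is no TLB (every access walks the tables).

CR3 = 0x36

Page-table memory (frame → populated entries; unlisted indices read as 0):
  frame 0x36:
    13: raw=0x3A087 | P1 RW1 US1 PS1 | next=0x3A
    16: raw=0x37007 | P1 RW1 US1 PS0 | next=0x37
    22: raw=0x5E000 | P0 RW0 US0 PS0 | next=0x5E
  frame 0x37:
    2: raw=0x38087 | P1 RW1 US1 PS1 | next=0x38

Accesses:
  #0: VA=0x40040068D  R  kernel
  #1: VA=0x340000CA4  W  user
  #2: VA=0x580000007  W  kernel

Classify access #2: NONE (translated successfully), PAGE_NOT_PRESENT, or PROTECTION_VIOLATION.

Trace:
#0 VA=0x40040068D (r,kernel):
  [0] read 0x36 idx=16: raw=0x37007 flags P=1 W=1 U=1 S=0
  [1] read 0x37 idx=2: raw=0x38087 flags P=1 W=1 U=1 S=1
  ✓ 0x3868D (huge @L1)  — 2 lookups
#1 VA=0x340000CA4 (w,user):
  [0] read 0x36 idx=13: raw=0x3A087 flags P=1 W=1 U=1 S=1
  ✓ 0x3ACA4 (huge @L0)  — 1 lookups
#2 VA=0x580000007 (w,kernel):
  [0] read 0x36 idx=22: raw=0x5E000 flags P=0 W=0 U=0 S=0
  → PAGE_NOT_PRESENT  (1 entries read)

Access #2 fault: PAGE_NOT_PRESENT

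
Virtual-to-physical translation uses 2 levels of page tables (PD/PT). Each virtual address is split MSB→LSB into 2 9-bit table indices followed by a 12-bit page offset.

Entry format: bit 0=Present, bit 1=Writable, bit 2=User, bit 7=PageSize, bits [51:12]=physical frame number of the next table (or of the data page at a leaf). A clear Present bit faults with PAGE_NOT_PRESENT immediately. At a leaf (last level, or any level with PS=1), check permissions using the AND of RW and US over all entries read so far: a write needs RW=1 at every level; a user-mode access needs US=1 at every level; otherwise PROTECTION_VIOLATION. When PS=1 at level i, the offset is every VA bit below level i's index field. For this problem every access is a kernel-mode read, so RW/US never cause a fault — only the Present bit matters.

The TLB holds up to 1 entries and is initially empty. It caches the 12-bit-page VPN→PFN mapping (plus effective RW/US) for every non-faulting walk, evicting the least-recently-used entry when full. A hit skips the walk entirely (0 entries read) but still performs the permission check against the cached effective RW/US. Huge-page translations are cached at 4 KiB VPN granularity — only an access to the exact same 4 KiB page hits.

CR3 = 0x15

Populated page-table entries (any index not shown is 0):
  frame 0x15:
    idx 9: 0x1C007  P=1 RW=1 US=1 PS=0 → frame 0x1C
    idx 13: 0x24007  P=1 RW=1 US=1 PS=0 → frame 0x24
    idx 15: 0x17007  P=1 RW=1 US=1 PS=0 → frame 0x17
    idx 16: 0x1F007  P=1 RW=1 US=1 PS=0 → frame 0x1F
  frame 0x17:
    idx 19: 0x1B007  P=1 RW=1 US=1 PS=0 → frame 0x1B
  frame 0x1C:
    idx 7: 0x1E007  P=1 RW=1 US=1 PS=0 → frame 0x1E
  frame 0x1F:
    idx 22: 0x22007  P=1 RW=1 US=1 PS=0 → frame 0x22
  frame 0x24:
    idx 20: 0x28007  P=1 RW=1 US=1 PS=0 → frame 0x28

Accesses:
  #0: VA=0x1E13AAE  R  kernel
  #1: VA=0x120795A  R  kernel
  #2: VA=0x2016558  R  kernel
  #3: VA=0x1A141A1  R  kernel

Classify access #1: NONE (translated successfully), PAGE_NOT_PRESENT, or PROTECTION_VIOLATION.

Walk each access:
#0 VA=0x1E13AAE (r,kernel):
  L0 @0x15[15] → 0x17007  P=1,RW=1,US=1,PS=0
  L1 @0x17[19] → 0x1B007  P=1,RW=1,US=1,PS=0
  ✓ 0x1BAAE  — 2 lookups
#1 VA=0x120795A (r,kernel):
  L0 @0x15[9] → 0x1C007  P=1,RW=1,US=1,PS=0
  L1 @0x1C[7] → 0x1E007  P=1,RW=1,US=1,PS=0
  ✓ 0x1E95A  — 2 lookups
#2 VA=0x2016558 (r,kernel):
  L0 @0x15[16] → 0x1F007  P=1,RW=1,US=1,PS=0
  L1 @0x1F[22] → 0x22007  P=1,RW=1,US=1,PS=0
  ✓ 0x22558  — 2 lookups
#3 VA=0x1A141A1 (r,kernel):
  L0 @0x15[13] → 0x24007  P=1,RW=1,US=1,PS=0
  L1 @0x24[20] → 0x28007  P=1,RW=1,US=1,PS=0
  ✓ 0x281A1  — 2 lookups

Access #1 fault: NONE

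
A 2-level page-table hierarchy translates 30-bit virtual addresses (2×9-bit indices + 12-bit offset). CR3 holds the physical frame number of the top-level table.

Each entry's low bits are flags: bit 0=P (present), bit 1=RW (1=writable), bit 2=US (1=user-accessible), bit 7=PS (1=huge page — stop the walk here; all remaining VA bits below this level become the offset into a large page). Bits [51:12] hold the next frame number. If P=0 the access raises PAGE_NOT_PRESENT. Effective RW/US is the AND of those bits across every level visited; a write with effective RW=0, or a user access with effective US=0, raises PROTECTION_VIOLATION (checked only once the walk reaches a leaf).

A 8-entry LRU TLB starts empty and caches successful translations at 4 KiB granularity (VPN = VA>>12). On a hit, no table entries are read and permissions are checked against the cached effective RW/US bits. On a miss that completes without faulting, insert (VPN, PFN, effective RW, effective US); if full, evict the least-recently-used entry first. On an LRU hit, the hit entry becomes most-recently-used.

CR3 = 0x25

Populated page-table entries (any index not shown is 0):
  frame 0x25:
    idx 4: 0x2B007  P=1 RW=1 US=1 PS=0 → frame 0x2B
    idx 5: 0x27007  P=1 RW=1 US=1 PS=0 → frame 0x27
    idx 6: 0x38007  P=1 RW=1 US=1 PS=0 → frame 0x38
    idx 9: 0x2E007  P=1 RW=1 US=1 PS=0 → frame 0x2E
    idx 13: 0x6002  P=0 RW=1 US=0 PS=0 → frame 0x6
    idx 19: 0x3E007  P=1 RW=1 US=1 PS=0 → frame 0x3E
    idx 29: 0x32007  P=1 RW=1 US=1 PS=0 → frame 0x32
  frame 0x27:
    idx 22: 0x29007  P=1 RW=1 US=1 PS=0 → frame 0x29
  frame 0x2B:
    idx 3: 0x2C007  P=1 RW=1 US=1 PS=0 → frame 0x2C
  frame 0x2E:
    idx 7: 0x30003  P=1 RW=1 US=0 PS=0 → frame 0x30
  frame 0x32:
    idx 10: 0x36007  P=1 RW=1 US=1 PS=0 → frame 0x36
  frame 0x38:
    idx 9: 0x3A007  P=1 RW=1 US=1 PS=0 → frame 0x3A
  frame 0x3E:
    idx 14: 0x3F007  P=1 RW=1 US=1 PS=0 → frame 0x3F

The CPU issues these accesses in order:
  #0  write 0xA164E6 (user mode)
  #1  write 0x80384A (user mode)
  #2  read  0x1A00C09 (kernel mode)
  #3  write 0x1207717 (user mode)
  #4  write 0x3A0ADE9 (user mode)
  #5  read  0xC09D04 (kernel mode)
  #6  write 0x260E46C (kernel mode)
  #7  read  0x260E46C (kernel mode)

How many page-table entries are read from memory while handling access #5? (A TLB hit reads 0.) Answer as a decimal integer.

Walk each access:
#0 VA=0xA164E6 (w,user):
  [0] read 0x25 idx=5: raw=0x27007 flags P=1 W=1 U=1 S=0
  [1] read 0x27 idx=22: raw=0x29007 flags P=1 W=1 U=1 S=0
  ⇒ phys 0x294E6  [2 reads]
#1 VA=0x80384A (w,user):
  [0] read 0x25 idx=4: raw=0x2B007 flags P=1 W=1 U=1 S=0
  [1] read 0x2B idx=3: raw=0x2C007 flags P=1 W=1 U=1 S=0
  ⇒ phys 0x2C84A  [2 reads]
#2 VA=0x1A00C09 (r,kernel):
  [0] read 0x25 idx=13: raw=0x6002 flags P=0 W=1 U=0 S=0
  ⇒ fault: PAGE_NOT_PRESENT  — 1 lookups
#3 VA=0x1207717 (w,user):
  [0] read 0x25 idx=9: raw=0x2E007 flags P=1 W=1 U=1 S=0
  [1] read 0x2E idx=7: raw=0x30003 flags P=1 W=1 U=0 S=0
  ⇒ fault: PROTECTION_VIOLATION  — 2 lookups
#4 VA=0x3A0ADE9 (w,user):
  [0] read 0x25 idx=29: raw=0x32007 flags P=1 W=1 U=1 S=0
  [1] read 0x32 idx=10: raw=0x36007 flags P=1 W=1 U=1 S=0
  ⇒ phys 0x36DE9  [2 reads]
#5 VA=0xC09D04 (r,kernel):
  [0] read 0x25 idx=6: raw=0x38007 flags P=1 W=1 U=1 S=0
  [1] read 0x38 idx=9: raw=0x3A007 flags P=1 W=1 U=1 S=0
  ⇒ phys 0x3AD04  [2 reads]
#6 VA=0x260E46C (w,kernel):
  [0] read 0x25 idx=19: raw=0x3E007 flags P=1 W=1 U=1 S=0
  [1] read 0x3E idx=14: raw=0x3F007 flags P=1 W=1 U=1 S=0
  ⇒ phys 0x3F46C  [2 reads]
#7 VA=0x260E46C (r,kernel):
  TLB hit vpn=0x260E → PA=0x3F46C

Entries read for #5: 2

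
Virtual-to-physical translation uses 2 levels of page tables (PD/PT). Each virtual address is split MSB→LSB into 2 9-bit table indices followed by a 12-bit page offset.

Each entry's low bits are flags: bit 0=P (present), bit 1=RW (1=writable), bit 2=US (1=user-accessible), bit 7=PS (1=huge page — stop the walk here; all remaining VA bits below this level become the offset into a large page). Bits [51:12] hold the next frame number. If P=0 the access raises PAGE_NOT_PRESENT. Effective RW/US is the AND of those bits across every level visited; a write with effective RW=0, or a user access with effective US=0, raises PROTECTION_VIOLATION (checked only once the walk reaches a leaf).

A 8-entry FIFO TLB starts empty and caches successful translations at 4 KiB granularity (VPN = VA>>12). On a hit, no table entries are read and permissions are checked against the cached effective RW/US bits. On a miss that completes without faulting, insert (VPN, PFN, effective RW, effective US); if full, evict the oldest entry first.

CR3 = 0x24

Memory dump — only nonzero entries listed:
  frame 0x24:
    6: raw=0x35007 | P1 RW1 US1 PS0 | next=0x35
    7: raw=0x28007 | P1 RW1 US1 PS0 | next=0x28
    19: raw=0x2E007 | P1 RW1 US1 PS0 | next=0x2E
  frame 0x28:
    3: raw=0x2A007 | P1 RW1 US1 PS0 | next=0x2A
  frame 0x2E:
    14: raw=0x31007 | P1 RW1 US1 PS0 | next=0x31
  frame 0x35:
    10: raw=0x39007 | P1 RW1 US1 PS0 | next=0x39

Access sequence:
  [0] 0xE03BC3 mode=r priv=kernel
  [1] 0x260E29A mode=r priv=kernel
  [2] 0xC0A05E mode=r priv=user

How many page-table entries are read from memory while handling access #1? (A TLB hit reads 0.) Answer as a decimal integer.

Per-access translation:
#0 VA=0xE03BC3 (r,kernel):
  L0 @0x24[7] → 0x28007  P=1,RW=1,US=1,PS=0
  L1 @0x28[3] → 0x2A007  P=1,RW=1,US=1,PS=0
  → PA=0x2ABC3  (2 entries read)
#1 VA=0x260E29A (r,kernel):
  L0 @0x24[19] → 0x2E007  P=1,RW=1,US=1,PS=0
  L1 @0x2E[14] → 0x31007  P=1,RW=1,US=1,PS=0
  → PA=0x3129A  (2 entries read)
#2 VA=0xC0A05E (r,user):
  L0 @0x24[6] → 0x35007  P=1,RW=1,US=1,PS=0
  L1 @0x35[10] → 0x39007  P=1,RW=1,US=1,PS=0
  → PA=0x3905E  (2 entries read)

Entries read for #1: 2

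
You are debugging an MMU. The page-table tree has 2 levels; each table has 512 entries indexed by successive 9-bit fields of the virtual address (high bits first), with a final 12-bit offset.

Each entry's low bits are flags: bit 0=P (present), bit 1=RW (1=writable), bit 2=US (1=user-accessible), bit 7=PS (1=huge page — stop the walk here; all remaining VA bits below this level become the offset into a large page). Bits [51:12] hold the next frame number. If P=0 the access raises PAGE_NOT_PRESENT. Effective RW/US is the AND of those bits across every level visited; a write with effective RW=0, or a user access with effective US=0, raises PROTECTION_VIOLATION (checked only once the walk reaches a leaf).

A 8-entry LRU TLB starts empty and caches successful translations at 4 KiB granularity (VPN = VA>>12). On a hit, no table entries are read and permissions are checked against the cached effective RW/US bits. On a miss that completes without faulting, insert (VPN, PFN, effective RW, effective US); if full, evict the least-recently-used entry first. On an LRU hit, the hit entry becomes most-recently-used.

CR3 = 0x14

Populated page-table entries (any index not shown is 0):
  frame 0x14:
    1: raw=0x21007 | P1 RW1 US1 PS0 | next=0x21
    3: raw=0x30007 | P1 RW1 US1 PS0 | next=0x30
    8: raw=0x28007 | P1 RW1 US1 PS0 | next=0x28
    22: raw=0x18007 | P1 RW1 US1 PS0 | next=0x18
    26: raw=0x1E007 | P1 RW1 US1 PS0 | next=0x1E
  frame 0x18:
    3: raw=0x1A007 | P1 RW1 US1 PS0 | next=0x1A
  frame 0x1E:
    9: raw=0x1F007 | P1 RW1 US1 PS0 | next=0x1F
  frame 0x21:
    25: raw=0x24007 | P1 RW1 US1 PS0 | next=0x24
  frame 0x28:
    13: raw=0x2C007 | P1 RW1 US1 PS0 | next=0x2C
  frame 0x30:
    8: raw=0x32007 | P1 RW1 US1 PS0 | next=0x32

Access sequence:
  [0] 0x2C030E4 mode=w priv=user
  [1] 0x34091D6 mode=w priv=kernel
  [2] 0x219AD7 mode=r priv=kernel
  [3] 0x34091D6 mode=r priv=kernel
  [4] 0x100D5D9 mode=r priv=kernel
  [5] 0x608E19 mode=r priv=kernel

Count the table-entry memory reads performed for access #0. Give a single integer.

Per-access translation:
#0 VA=0x2C030E4 (w,user):
  L0: frame=0x14 idx=22 entry=0x18007 [P=1 RW=1 US=1 PS=0]
  L1: frame=0x18 idx=3 entry=0x1A007 [P=1 RW=1 US=1 PS=0]
  ✓ 0x1A0E4  — 2 lookups
#1 VA=0x34091D6 (w,kernel):
  L0: frame=0x14 idx=26 entry=0x1E007 [P=1 RW=1 US=1 PS=0]
  L1: frame=0x1E idx=9 entry=0x1F007 [P=1 RW=1 US=1 PS=0]
  ✓ 0x1F1D6  — 2 lookups
#2 VA=0x219AD7 (r,kernel):
  L0: frame=0x14 idx=1 entry=0x21007 [P=1 RW=1 US=1 PS=0]
  L1: frame=0x21 idx=25 entry=0x24007 [P=1 RW=1 US=1 PS=0]
  ✓ 0x24AD7  — 2 lookups
#3 VA=0x34091D6 (r,kernel):
  TLB hit vpn=0x3409 → PA=0x1F1D6
#4 VA=0x100D5D9 (r,kernel):
  L0: frame=0x14 idx=8 entry=0x28007 [P=1 RW=1 US=1 PS=0]
  L1: frame=0x28 idx=13 entry=0x2C007 [P=1 RW=1 US=1 PS=0]
  ✓ 0x2C5D9  — 2 lookups
#5 VA=0x608E19 (r,kernel):
  L0: frame=0x14 idx=3 entry=0x30007 [P=1 RW=1 US=1 PS=0]
  L1: frame=0x30 idx=8 entry=0x32007 [P=1 RW=1 US=1 PS=0]
  ✓ 0x32E19  — 2 lookups

Entries read for #0: 2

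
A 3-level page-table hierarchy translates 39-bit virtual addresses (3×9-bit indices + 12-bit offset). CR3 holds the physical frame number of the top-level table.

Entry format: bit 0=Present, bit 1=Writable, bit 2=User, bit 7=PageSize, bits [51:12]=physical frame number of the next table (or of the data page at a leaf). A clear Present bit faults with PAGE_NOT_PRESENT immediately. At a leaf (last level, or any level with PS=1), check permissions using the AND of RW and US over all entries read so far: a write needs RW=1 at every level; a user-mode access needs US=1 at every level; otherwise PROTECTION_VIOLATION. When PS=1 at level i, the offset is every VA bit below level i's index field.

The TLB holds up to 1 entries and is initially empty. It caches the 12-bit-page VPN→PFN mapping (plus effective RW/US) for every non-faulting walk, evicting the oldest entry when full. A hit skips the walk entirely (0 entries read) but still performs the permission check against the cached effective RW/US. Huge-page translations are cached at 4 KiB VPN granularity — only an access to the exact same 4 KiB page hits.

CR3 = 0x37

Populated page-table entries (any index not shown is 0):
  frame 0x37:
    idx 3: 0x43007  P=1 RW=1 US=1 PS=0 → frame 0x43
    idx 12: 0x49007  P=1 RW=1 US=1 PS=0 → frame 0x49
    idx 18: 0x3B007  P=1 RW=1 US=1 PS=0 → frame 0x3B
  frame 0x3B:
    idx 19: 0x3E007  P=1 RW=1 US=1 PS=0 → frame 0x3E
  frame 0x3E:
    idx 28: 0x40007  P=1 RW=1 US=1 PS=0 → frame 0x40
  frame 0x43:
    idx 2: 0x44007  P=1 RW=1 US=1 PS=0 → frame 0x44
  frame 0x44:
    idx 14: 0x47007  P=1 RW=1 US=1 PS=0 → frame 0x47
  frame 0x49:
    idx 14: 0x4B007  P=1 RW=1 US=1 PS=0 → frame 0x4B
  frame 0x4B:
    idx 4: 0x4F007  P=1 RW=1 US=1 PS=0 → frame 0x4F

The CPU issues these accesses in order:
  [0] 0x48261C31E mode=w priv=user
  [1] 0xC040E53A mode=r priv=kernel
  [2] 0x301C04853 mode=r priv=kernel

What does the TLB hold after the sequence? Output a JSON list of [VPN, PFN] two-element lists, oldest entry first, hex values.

Walk each access:
#0 VA=0x48261C31E (w,user):
  lvl0: tbl 0x37, slot 18 ⇒ 0x3B007 (P1/RW1/US1/PS0)
  lvl1: tbl 0x3B, slot 19 ⇒ 0x3E007 (P1/RW1/US1/PS0)
  lvl2: tbl 0x3E, slot 28 ⇒ 0x40007 (P1/RW1/US1/PS0)
  → PA=0x4031E  (3 entries read)
#1 VA=0xC040E53A (r,kernel):
  lvl0: tbl 0x37, slot 3 ⇒ 0x43007 (P1/RW1/US1/PS0)
  lvl1: tbl 0x43, slot 2 ⇒ 0x44007 (P1/RW1/US1/PS0)
  lvl2: tbl 0x44, slot 14 ⇒ 0x47007 (P1/RW1/US1/PS0)
  → PA=0x4753A  (3 entries read)
#2 VA=0x301C04853 (r,kernel):
  lvl0: tbl 0x37, slot 12 ⇒ 0x49007 (P1/RW1/US1/PS0)
  lvl1: tbl 0x49, slot 14 ⇒ 0x4B007 (P1/RW1/US1/PS0)
  lvl2: tbl 0x4B, slot 4 ⇒ 0x4F007 (P1/RW1/US1/PS0)
  → PA=0x4F853  (3 entries read)

TLB: [["0x301C04", "0x4F"]]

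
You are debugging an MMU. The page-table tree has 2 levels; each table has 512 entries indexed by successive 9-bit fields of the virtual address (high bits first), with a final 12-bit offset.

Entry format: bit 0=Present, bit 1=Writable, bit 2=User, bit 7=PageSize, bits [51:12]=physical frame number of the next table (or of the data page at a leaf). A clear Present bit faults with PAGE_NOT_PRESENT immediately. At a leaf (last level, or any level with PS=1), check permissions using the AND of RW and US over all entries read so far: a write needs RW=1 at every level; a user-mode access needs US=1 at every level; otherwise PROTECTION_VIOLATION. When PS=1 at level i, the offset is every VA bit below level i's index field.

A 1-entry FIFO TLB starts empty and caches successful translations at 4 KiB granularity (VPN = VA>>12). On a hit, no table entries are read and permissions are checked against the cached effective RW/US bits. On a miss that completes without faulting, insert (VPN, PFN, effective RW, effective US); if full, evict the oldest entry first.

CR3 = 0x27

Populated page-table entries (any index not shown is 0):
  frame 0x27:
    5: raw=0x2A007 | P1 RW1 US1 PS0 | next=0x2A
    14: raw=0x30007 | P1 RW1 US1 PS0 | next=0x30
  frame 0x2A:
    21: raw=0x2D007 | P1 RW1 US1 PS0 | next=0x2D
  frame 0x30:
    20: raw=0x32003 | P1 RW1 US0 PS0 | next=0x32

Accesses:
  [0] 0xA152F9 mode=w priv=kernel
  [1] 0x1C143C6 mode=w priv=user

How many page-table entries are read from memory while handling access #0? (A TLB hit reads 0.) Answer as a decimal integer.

Walk each access:
#0 VA=0xA152F9 (w,kernel):
  L0: frame=0x27 idx=5 entry=0x2A007 [P=1 RW=1 US=1 PS=0]
  L1: frame=0x2A idx=21 entry=0x2D007 [P=1 RW=1 US=1 PS=0]
  ⇒ phys 0x2D2F9  [2 reads]
#1 VA=0x1C143C6 (w,user):
  L0: frame=0x27 idx=14 entry=0x30007 [P=1 RW=1 US=1 PS=0]
  L1: frame=0x30 idx=20 entry=0x32003 [P=1 RW=1 US=0 PS=0]
  → PROTECTION_VIOLATION  (2 entries read)

Entries read for #0: 2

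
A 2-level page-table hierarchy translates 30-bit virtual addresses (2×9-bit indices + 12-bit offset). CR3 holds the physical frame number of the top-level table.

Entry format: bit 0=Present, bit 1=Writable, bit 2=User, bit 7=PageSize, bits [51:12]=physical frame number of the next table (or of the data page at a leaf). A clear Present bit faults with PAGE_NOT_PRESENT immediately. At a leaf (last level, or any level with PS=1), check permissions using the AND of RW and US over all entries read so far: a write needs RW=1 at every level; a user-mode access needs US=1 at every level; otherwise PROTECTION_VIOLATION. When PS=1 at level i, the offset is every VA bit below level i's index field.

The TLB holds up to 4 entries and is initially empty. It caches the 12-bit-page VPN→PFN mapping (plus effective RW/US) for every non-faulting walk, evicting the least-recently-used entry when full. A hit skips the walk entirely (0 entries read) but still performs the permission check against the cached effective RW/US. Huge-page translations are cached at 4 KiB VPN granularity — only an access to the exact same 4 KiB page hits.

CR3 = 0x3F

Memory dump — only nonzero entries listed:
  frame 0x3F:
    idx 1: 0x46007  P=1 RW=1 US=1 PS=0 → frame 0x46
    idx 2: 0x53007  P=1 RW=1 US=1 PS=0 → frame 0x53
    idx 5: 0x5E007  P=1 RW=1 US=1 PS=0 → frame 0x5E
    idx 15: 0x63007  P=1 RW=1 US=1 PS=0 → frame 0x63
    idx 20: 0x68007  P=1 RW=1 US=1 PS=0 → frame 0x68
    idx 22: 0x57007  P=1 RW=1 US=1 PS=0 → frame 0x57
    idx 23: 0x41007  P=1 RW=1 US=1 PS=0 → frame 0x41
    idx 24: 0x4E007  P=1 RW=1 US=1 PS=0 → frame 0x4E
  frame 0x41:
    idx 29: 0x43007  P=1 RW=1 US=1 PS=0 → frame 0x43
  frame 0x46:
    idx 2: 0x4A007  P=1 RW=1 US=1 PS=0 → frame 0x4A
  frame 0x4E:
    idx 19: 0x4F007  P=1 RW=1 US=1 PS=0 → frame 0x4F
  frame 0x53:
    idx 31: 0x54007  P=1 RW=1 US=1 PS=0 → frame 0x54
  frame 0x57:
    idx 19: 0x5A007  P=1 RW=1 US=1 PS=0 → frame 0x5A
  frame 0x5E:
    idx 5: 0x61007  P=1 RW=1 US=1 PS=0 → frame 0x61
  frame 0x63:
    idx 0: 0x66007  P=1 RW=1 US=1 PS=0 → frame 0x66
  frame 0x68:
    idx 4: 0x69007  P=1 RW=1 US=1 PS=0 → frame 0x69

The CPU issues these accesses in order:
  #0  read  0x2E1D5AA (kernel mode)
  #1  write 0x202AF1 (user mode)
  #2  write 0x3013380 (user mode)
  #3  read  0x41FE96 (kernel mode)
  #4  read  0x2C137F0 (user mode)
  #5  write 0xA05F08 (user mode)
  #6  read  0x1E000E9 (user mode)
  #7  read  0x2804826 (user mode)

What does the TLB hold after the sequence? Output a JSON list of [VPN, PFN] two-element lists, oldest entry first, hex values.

Walk each access:
#0 VA=0x2E1D5AA (r,kernel):
  L0 @0x3F[23] → 0x41007  P=1,RW=1,US=1,PS=0
  L1 @0x41[29] → 0x43007  P=1,RW=1,US=1,PS=0
  ⇒ phys 0x435AA  [2 reads]
#1 VA=0x202AF1 (w,user):
  L0 @0x3F[1] → 0x46007  P=1,RW=1,US=1,PS=0
  L1 @0x46[2] → 0x4A007  P=1,RW=1,US=1,PS=0
  ⇒ phys 0x4AAF1  [2 reads]
#2 VA=0x3013380 (w,user):
  L0 @0x3F[24] → 0x4E007  P=1,RW=1,US=1,PS=0
  L1 @0x4E[19] → 0x4F007  P=1,RW=1,US=1,PS=0
  ⇒ phys 0x4F380  [2 reads]
#3 VA=0x41FE96 (r,kernel):
  L0 @0x3F[2] → 0x53007  P=1,RW=1,US=1,PS=0
  L1 @0x53[31] → 0x54007  P=1,RW=1,US=1,PS=0
  ⇒ phys 0x54E96  [2 reads]
#4 VA=0x2C137F0 (r,user):
  L0 @0x3F[22] → 0x57007  P=1,RW=1,US=1,PS=0
  L1 @0x57[19] → 0x5A007  P=1,RW=1,US=1,PS=0
  ⇒ phys 0x5A7F0  [2 reads]
#5 VA=0xA05F08 (w,user):
  L0 @0x3F[5] → 0x5E007  P=1,RW=1,US=1,PS=0
  L1 @0x5E[5] → 0x61007  P=1,RW=1,US=1,PS=0
  ⇒ phys 0x61F08  [2 reads]
#6 VA=0x1E000E9 (r,user):
  L0 @0x3F[15] → 0x63007  P=1,RW=1,US=1,PS=0
  L1 @0x63[0] → 0x66007  P=1,RW=1,US=1,PS=0
  ⇒ phys 0x660E9  [2 reads]
#7 VA=0x2804826 (r,user):
  L0 @0x3F[20] → 0x68007  P=1,RW=1,US=1,PS=0
  L1 @0x68[4] → 0x69007  P=1,RW=1,US=1,PS=0
  ⇒ phys 0x69826  [2 reads]

TLB: [["0x2C13", "0x5A"], ["0xA05", "0x61"], ["0x1E00", "0x66"], ["0x2804", "0x69"]]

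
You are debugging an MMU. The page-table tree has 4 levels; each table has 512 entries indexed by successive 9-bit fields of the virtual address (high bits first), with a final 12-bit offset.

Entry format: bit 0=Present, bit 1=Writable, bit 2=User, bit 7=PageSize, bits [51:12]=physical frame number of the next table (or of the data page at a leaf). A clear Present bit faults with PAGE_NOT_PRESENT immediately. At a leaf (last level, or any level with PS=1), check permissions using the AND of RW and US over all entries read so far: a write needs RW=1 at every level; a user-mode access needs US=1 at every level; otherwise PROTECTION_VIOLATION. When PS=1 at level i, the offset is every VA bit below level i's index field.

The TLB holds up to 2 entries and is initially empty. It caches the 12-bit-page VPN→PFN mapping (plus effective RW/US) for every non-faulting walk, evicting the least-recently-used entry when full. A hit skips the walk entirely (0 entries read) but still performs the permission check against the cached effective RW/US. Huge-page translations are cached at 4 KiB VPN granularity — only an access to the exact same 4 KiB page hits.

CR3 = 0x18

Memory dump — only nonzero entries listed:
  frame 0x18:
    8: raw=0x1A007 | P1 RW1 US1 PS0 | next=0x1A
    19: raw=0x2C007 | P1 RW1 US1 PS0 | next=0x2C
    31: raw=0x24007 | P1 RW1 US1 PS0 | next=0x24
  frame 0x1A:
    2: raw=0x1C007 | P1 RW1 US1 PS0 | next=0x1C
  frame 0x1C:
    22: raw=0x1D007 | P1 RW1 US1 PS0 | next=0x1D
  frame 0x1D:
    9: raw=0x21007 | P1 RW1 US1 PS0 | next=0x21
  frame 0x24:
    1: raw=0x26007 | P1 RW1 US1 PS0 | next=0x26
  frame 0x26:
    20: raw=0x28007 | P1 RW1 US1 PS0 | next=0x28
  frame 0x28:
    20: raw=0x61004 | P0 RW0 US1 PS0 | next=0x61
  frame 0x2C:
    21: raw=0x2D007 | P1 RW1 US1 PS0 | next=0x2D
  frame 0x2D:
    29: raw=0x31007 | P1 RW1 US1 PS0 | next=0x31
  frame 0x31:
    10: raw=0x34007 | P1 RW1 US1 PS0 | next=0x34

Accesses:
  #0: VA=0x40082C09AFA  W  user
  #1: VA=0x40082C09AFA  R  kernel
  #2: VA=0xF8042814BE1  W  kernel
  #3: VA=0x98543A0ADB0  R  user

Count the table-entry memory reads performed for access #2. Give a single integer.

Walk each access:
#0 VA=0x40082C09AFA (w,user):
  [0] read 0x18 idx=8: raw=0x1A007 flags P=1 W=1 U=1 S=0
  [1] read 0x1A idx=2: raw=0x1C007 flags P=1 W=1 U=1 S=0
  [2] read 0x1C idx=22: raw=0x1D007 flags P=1 W=1 U=1 S=0
  [3] read 0x1D idx=9: raw=0x21007 flags P=1 W=1 U=1 S=0
  → PA=0x21AFA  (4 entries read)
#1 VA=0x40082C09AFA (r,kernel):
  TLB hit vpn=0x40082C09 → PA=0x21AFA
#2 VA=0xF8042814BE1 (w,kernel):
  [0] read 0x18 idx=31: raw=0x24007 flags P=1 W=1 U=1 S=0
  [1] read 0x24 idx=1: raw=0x26007 flags P=1 W=1 U=1 S=0
  [2] read 0x26 idx=20: raw=0x28007 flags P=1 W=1 U=1 S=0
  [3] read 0x28 idx=20: raw=0x61004 flags P=0 W=0 U=1 S=0
  → PAGE_NOT_PRESENT  (4 entries read)
#3 VA=0x98543A0ADB0 (r,user):
  [0] read 0x18 idx=19: raw=0x2C007 flags P=1 W=1 U=1 S=0
  [1] read 0x2C idx=21: raw=0x2D007 flags P=1 W=1 U=1 S=0
  [2] read 0x2D idx=29: raw=0x31007 flags P=1 W=1 U=1 S=0
  [3] read 0x31 idx=10: raw=0x34007 flags P=1 W=1 U=1 S=0
  → PA=0x34DB0  (4 entries read)

Entries read for #2: 4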